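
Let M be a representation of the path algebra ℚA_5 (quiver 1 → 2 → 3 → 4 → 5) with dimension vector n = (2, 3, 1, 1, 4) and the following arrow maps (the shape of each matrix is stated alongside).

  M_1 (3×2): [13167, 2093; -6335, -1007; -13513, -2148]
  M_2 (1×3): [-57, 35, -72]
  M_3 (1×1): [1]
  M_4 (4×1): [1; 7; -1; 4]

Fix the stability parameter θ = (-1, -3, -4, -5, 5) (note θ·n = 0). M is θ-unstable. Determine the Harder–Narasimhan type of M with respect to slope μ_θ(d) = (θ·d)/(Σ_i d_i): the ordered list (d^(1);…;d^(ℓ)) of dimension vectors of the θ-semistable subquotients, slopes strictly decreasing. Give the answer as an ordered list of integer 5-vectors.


Via rank(M_{q-1}∘⋯∘M_p): M ≅ I[1,2], I[1,5], I[2,2], I[5,5]^3.
μ_θ-semistable layers: μ^(1)=5; μ^(2)=-2; μ^(3)=-3; μ^(4)=-13/4

((0, 0, 0, 0, 4); (1, 1, 0, 0, 0); (0, 1, 0, 0, 0); (1, 1, 1, 1, 0))


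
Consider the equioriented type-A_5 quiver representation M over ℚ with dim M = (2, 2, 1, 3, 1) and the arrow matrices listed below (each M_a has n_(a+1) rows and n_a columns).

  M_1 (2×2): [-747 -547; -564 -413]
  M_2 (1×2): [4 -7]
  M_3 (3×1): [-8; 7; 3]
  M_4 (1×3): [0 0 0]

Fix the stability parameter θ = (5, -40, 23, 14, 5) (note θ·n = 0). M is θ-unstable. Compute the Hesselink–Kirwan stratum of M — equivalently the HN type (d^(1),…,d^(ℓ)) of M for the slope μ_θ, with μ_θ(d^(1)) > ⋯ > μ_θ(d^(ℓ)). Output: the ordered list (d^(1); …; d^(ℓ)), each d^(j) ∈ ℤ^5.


Via rank(M_{q-1}∘⋯∘M_p): M ≅ I[1,2], I[1,4], I[4,4]^2, I[5,5].
μ_θ-semistable layers: μ^(1)=37/2; μ^(2)=14; μ^(3)=5; μ^(4)=-35/2

((0, 0, 1, 1, 0); (0, 0, 0, 2, 0); (0, 0, 0, 0, 1); (2, 2, 0, 0, 0))


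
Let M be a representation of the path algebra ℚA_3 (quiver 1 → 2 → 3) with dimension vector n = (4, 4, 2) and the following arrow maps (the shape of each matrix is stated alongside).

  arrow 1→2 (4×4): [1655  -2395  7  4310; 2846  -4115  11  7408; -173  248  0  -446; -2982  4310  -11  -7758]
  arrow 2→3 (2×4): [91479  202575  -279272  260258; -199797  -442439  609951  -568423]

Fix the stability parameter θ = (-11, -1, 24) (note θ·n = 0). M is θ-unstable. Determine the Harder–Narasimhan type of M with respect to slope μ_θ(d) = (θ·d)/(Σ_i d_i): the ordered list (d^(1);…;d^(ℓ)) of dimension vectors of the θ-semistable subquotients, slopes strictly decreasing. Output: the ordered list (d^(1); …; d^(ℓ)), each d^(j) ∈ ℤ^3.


Interval decomposition of M: I[1,2]^2, I[1,3]^2.
HN type (ℓ=3): μ^(1)=24; μ^(2)=-1; μ^(3)=-11

((0, 0, 2); (0, 4, 0); (4, 0, 0))


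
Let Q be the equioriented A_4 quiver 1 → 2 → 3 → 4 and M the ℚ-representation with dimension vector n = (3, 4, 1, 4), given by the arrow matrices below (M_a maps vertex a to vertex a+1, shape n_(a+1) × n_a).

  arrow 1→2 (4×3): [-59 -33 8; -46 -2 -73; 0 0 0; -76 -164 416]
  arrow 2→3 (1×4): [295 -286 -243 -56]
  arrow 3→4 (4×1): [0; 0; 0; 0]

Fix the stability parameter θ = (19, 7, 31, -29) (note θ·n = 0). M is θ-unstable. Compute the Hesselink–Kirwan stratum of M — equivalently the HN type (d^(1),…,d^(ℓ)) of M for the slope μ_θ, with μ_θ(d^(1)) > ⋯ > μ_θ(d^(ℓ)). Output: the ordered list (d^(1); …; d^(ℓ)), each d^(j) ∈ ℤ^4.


Barcode: M ≅ I[1,1], I[1,2], I[1,3], I[2,2]^2, I[4,4]^4. HN layers by μ_θ (5 steps, strictly decreasing):
  μ^(1)=31; μ^(2)=19; μ^(3)=13; μ^(4)=7; μ^(5)=-29

((0, 0, 1, 0); (1, 0, 0, 0); (2, 2, 0, 0); (0, 2, 0, 0); (0, 0, 0, 4))


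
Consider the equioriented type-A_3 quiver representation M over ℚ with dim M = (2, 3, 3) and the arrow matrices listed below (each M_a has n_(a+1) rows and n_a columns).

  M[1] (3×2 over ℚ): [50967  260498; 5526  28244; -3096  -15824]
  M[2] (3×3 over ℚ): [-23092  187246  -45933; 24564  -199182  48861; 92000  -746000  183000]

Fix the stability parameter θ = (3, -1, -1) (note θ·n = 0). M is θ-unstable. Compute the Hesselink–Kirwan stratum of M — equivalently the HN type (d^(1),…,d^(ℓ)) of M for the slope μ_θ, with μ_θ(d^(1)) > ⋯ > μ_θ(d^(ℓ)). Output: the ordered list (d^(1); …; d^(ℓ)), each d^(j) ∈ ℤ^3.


Interval decomposition of M: I[1,1], I[1,2], I[2,2], I[2,3], I[3,3]^2.
HN type (ℓ=3): μ^(1)=3; μ^(2)=1; μ^(3)=-1

((1, 0, 0); (1, 1, 0); (0, 2, 3))


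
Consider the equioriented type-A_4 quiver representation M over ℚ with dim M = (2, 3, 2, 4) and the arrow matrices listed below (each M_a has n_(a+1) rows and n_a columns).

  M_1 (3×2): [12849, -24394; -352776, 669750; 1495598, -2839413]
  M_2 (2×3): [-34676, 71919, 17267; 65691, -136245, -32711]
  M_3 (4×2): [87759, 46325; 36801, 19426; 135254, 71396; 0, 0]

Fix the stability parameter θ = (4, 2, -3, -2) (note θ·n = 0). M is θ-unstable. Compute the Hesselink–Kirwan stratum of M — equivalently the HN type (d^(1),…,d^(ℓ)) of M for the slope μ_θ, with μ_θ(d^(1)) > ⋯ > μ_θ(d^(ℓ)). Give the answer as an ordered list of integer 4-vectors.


Via rank(M_{q-1}∘⋯∘M_p): M ≅ I[1,4]^2, I[2,2], I[4,4]^2.
μ_θ-semistable layers: μ^(1)=2; μ^(2)=1/4; μ^(3)=-2

((0, 1, 0, 0); (2, 2, 2, 2); (0, 0, 0, 2))


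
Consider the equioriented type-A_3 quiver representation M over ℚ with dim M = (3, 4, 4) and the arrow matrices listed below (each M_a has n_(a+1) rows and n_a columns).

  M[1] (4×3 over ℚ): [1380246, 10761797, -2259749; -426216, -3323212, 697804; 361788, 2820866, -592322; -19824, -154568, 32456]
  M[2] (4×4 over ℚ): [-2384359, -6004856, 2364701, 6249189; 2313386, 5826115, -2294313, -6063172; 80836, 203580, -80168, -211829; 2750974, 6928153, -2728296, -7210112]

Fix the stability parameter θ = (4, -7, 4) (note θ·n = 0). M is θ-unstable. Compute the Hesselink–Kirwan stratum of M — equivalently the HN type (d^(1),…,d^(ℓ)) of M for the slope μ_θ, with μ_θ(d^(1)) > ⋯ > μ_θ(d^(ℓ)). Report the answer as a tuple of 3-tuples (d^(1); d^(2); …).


Interval decomposition of M: I[1,1]^2, I[1,3], I[2,3]^3.
HN type (ℓ=3): μ^(1)=4; μ^(2)=-3/2; μ^(3)=-7

((2, 0, 4); (1, 1, 0); (0, 3, 0))


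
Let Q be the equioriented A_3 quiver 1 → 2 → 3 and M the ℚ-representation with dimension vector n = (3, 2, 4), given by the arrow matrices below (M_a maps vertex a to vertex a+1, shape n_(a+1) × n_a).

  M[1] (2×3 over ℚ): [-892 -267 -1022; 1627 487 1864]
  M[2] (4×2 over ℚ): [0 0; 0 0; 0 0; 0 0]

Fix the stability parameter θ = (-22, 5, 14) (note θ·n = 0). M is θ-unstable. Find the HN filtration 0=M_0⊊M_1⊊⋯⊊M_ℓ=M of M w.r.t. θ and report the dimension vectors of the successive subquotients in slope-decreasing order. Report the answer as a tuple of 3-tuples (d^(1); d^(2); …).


Via rank(M_{q-1}∘⋯∘M_p): M ≅ I[1,1], I[1,2]^2, I[3,3]^4.
μ_θ-semistable layers: μ^(1)=14; μ^(2)=5; μ^(3)=-22

((0, 0, 4); (0, 2, 0); (3, 0, 0))


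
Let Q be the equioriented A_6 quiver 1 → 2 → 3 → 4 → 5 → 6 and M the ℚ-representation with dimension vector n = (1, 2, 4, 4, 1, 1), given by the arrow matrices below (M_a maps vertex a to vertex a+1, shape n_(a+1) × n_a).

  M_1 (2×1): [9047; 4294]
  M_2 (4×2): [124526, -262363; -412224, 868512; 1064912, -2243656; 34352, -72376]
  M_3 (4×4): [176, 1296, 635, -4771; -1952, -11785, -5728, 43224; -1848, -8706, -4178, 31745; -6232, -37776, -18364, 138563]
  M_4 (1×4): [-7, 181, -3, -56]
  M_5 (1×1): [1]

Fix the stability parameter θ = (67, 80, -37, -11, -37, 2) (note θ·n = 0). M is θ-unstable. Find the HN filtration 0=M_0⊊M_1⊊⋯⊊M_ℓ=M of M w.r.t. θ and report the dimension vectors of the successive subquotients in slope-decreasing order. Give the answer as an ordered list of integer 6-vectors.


Interval decomposition of M: I[1,2], I[2,3], I[3,4]^2, I[3,6], I[4,4].
HN type (ℓ=7): μ^(1)=80; μ^(2)=67; μ^(3)=43/2; μ^(4)=2; μ^(5)=-11; μ^(6)=-24; μ^(7)=-37

((0, 1, 0, 0, 0, 0); (1, 0, 0, 0, 0, 0); (0, 1, 1, 0, 0, 0); (0, 0, 0, 0, 0, 1); (0, 0, 0, 3, 0, 0); (0, 0, 0, 1, 1, 0); (0, 0, 3, 0, 0, 0))


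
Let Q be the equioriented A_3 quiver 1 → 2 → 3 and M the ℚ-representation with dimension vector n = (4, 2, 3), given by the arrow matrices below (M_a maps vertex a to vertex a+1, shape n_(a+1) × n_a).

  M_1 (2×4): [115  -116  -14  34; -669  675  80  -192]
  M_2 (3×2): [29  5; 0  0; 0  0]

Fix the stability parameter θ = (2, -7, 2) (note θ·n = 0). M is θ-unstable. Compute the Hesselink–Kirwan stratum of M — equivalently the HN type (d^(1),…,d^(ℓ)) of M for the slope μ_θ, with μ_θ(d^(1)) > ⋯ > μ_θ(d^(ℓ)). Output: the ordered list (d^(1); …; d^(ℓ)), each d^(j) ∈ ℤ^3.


Interval decomposition of M: I[1,1]^2, I[1,2], I[1,3], I[3,3]^2.
HN type (ℓ=2): μ^(1)=2; μ^(2)=-5/2

((2, 0, 3); (2, 2, 0))


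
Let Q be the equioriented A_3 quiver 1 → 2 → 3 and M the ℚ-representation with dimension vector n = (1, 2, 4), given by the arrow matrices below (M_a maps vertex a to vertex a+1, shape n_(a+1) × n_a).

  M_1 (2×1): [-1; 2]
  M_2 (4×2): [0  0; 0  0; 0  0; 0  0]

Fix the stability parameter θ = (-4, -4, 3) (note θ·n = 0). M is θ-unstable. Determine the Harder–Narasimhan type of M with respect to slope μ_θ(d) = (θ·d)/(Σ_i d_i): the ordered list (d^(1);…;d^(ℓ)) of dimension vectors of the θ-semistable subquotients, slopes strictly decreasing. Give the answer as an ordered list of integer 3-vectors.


Interval decomposition of M: I[1,2], I[2,2], I[3,3]^4.
HN type (ℓ=2): μ^(1)=3; μ^(2)=-4

((0, 0, 4); (1, 2, 0))


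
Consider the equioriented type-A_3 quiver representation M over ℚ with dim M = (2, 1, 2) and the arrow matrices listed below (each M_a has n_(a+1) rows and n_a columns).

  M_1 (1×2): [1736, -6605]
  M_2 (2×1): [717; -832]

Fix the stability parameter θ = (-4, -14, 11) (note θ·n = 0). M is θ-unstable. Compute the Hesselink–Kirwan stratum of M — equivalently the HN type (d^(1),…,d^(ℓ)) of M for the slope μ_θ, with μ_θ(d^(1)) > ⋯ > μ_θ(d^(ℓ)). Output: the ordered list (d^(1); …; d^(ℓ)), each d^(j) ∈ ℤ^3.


Barcode: M ≅ I[1,1], I[1,3], I[3,3]. HN layers by μ_θ (3 steps, strictly decreasing):
  μ^(1)=11; μ^(2)=-4; μ^(3)=-9

((0, 0, 2); (1, 0, 0); (1, 1, 0))


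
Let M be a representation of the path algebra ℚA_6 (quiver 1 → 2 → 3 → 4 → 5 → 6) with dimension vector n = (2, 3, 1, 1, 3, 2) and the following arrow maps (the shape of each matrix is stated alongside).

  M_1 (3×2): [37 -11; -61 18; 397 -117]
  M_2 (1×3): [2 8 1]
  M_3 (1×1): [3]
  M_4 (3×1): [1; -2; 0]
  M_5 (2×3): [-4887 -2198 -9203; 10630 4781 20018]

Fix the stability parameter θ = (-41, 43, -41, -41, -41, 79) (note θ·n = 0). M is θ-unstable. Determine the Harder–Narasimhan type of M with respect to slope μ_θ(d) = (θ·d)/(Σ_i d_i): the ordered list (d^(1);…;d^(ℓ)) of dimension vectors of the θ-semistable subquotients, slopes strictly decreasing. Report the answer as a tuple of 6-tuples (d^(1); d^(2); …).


Via rank(M_{q-1}∘⋯∘M_p): M ≅ I[1,2], I[1,6], I[2,2], I[5,5], I[5,6].
μ_θ-semistable layers: μ^(1)=79; μ^(2)=43; μ^(3)=-20; μ^(4)=-41

((0, 0, 0, 0, 0, 2); (0, 2, 0, 0, 0, 0); (0, 1, 1, 1, 1, 0); (2, 0, 0, 0, 2, 0))


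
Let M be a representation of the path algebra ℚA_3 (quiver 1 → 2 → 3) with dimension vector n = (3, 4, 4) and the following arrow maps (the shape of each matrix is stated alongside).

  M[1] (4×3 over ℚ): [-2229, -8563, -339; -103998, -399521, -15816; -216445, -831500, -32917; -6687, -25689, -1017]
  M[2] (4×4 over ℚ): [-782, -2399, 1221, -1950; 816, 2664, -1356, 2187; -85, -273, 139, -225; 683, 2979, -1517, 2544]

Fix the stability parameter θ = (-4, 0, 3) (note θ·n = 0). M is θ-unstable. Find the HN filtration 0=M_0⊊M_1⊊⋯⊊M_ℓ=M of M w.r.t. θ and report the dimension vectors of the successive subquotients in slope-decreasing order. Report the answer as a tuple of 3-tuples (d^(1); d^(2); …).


Interval decomposition of M: I[1,1], I[1,2], I[1,3], I[2,3]^2, I[3,3].
HN type (ℓ=3): μ^(1)=3; μ^(2)=0; μ^(3)=-4

((0, 0, 4); (0, 4, 0); (3, 0, 0))


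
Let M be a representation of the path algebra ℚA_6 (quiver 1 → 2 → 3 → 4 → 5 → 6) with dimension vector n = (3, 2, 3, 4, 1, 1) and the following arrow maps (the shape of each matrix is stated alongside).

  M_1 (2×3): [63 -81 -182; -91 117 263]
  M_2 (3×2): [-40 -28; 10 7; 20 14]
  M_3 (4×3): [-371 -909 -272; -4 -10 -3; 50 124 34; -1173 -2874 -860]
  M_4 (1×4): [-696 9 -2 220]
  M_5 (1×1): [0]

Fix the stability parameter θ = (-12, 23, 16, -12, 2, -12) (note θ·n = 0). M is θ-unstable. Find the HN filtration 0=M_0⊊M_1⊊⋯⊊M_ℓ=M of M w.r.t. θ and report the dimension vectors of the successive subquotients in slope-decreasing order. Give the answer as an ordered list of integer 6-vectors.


Interval decomposition of M: I[1,1], I[1,2], I[1,4], I[3,4], I[3,5], I[4,4], I[6,6].
HN type (ℓ=4): μ^(1)=23; μ^(2)=9; μ^(3)=2; μ^(4)=-12

((0, 1, 0, 0, 0, 0); (0, 1, 1, 1, 0, 0); (0, 0, 2, 2, 1, 0); (3, 0, 0, 1, 0, 1))


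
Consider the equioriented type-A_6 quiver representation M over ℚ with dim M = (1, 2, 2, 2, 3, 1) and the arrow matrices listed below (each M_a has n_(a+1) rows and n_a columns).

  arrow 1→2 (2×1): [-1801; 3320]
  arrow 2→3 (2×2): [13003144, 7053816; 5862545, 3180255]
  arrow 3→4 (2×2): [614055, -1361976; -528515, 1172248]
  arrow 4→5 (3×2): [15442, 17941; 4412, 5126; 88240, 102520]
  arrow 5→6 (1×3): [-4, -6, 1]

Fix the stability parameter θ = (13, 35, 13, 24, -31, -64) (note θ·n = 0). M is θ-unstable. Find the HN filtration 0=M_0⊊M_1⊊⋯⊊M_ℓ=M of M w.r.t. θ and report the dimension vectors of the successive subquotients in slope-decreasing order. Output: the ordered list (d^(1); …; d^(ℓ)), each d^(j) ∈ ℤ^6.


Barcode: M ≅ I[1,3], I[2,2], I[3,5], I[4,4], I[5,5], I[5,6]. HN layers by μ_θ (6 steps, strictly decreasing):
  μ^(1)=35; μ^(2)=24; μ^(3)=13; μ^(4)=2; μ^(5)=-31; μ^(6)=-95/2

((0, 1, 0, 0, 0, 0); (0, 1, 1, 1, 0, 0); (1, 0, 0, 0, 0, 0); (0, 0, 1, 1, 1, 0); (0, 0, 0, 0, 1, 0); (0, 0, 0, 0, 1, 1))


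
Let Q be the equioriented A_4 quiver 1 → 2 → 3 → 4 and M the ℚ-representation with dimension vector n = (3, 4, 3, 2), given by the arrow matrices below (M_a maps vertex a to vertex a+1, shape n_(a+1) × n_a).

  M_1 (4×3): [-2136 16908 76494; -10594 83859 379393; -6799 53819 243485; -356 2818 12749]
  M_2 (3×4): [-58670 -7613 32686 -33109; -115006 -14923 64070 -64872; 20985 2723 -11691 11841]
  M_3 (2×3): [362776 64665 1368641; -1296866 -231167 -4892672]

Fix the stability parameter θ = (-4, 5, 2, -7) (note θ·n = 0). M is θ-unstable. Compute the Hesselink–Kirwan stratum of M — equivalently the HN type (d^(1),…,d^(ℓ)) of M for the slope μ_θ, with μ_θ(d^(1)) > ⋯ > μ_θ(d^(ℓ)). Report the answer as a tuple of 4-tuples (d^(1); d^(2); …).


Interval decomposition of M: I[1,3], I[1,4]^2, I[2,2].
HN type (ℓ=4): μ^(1)=5; μ^(2)=7/2; μ^(3)=0; μ^(4)=-4

((0, 1, 0, 0); (0, 1, 1, 0); (0, 2, 2, 2); (3, 0, 0, 0))


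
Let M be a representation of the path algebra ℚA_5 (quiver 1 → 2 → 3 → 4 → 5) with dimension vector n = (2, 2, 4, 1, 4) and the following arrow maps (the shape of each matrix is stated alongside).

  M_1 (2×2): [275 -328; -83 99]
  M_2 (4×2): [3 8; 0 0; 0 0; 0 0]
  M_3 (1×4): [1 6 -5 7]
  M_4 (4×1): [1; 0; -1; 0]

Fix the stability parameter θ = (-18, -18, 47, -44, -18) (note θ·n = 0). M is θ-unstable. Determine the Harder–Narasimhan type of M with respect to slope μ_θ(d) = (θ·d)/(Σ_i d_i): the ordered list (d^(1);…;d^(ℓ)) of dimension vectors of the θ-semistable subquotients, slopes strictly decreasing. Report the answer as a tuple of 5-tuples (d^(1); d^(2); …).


Interval decomposition of M: I[1,2], I[1,5], I[3,3]^3, I[5,5]^3.
HN type (ℓ=3): μ^(1)=47; μ^(2)=-5; μ^(3)=-18

((0, 0, 3, 0, 0); (0, 0, 1, 1, 1); (2, 2, 0, 0, 3))


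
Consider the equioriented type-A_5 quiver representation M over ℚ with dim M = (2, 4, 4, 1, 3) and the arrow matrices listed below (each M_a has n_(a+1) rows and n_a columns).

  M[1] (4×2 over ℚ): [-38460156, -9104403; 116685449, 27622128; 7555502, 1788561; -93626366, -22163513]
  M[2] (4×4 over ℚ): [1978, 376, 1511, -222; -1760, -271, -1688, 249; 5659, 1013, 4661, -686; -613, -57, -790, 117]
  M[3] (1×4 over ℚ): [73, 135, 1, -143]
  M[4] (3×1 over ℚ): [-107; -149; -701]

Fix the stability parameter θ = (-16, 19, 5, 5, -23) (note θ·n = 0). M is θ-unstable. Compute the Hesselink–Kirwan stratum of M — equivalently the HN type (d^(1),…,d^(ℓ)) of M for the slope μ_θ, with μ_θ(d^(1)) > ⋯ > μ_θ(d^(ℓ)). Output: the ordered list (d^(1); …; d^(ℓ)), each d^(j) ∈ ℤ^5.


Interval decomposition of M: I[1,3], I[1,5], I[2,3]^2, I[5,5]^2.
HN type (ℓ=4): μ^(1)=12; μ^(2)=3/2; μ^(3)=-16; μ^(4)=-23

((0, 3, 3, 0, 0); (0, 1, 1, 1, 1); (2, 0, 0, 0, 0); (0, 0, 0, 0, 2))


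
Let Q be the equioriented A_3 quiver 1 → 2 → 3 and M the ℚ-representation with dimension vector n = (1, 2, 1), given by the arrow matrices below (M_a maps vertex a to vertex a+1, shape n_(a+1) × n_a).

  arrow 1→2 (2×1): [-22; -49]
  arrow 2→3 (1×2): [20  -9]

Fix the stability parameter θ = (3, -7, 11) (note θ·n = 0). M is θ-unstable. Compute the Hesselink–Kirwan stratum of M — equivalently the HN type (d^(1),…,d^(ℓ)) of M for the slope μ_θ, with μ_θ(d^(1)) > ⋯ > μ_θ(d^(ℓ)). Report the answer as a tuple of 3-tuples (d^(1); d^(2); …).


Interval decomposition of M: I[1,3], I[2,2].
HN type (ℓ=3): μ^(1)=11; μ^(2)=-2; μ^(3)=-7

((0, 0, 1); (1, 1, 0); (0, 1, 0))


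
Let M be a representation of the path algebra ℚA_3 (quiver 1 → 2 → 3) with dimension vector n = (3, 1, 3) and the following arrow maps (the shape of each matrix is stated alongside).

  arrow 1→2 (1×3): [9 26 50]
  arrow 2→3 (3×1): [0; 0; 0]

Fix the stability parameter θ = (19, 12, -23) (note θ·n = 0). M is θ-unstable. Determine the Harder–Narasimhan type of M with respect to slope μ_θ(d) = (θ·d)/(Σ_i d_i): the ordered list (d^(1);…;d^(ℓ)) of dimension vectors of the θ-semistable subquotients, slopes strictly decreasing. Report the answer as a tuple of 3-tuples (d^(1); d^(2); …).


Barcode: M ≅ I[1,1]^2, I[1,2], I[3,3]^3. HN layers by μ_θ (3 steps, strictly decreasing):
  μ^(1)=19; μ^(2)=31/2; μ^(3)=-23

((2, 0, 0); (1, 1, 0); (0, 0, 3))


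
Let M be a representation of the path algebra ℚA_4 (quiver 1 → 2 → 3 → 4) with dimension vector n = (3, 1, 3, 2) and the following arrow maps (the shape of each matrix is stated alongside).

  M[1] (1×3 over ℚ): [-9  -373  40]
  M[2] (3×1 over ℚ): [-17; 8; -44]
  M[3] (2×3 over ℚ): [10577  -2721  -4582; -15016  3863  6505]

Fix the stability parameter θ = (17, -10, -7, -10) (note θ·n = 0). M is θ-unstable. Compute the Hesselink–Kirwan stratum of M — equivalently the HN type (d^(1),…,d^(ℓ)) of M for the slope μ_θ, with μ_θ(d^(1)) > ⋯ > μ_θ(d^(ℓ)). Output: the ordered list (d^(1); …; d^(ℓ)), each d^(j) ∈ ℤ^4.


Via rank(M_{q-1}∘⋯∘M_p): M ≅ I[1,1]^2, I[1,4], I[3,3], I[3,4].
μ_θ-semistable layers: μ^(1)=17; μ^(2)=-5/2; μ^(3)=-7; μ^(4)=-17/2

((2, 0, 0, 0); (1, 1, 1, 1); (0, 0, 1, 0); (0, 0, 1, 1))


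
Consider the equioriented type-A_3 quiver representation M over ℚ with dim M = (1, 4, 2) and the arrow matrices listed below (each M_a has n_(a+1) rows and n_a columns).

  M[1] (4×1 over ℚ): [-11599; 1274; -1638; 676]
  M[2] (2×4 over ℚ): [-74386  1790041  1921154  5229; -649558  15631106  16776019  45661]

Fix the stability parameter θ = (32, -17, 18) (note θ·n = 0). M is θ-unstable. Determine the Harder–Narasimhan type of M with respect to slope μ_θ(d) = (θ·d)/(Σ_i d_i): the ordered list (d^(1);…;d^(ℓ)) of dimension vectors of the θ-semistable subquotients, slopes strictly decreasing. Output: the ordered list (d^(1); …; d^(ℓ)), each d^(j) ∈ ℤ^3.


Interval decomposition of M: I[1,2], I[2,2], I[2,3]^2.
HN type (ℓ=3): μ^(1)=18; μ^(2)=15/2; μ^(3)=-17

((0, 0, 2); (1, 1, 0); (0, 3, 0))


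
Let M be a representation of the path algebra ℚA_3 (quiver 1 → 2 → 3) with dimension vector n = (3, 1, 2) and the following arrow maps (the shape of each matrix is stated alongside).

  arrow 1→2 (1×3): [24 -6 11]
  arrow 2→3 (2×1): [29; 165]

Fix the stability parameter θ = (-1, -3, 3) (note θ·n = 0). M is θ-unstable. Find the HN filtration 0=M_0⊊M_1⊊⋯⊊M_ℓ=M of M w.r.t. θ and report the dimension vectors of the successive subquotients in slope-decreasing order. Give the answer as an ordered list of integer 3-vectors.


Barcode: M ≅ I[1,1]^2, I[1,3], I[3,3]. HN layers by μ_θ (3 steps, strictly decreasing):
  μ^(1)=3; μ^(2)=-1; μ^(3)=-2

((0, 0, 2); (2, 0, 0); (1, 1, 0))


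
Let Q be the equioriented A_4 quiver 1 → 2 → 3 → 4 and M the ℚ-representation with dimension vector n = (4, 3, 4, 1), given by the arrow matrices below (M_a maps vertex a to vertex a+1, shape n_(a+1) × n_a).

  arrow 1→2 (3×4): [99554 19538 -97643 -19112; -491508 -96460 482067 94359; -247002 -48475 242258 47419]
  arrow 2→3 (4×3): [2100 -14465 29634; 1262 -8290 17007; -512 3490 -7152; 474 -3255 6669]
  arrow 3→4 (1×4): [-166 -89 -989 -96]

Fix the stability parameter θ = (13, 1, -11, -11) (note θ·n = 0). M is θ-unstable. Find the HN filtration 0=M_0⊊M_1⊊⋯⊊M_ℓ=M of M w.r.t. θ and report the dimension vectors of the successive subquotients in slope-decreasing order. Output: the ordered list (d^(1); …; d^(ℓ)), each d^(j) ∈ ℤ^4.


Barcode: M ≅ I[1,1], I[1,2], I[1,3], I[1,4], I[3,3]^2. HN layers by μ_θ (5 steps, strictly decreasing):
  μ^(1)=13; μ^(2)=7; μ^(3)=1; μ^(4)=-2; μ^(5)=-11

((1, 0, 0, 0); (1, 1, 0, 0); (1, 1, 1, 0); (1, 1, 1, 1); (0, 0, 2, 0))


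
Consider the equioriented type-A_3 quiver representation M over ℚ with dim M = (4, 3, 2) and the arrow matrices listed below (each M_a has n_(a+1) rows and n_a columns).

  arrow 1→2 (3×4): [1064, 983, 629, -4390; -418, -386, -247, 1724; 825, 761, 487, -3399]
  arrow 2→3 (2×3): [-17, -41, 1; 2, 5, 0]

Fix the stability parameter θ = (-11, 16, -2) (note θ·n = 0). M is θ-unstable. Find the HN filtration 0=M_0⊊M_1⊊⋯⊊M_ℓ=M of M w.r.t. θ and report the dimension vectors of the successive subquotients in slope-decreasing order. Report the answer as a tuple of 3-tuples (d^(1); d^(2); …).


Via rank(M_{q-1}∘⋯∘M_p): M ≅ I[1,1], I[1,2], I[1,3]^2.
μ_θ-semistable layers: μ^(1)=16; μ^(2)=7; μ^(3)=-11

((0, 1, 0); (0, 2, 2); (4, 0, 0))


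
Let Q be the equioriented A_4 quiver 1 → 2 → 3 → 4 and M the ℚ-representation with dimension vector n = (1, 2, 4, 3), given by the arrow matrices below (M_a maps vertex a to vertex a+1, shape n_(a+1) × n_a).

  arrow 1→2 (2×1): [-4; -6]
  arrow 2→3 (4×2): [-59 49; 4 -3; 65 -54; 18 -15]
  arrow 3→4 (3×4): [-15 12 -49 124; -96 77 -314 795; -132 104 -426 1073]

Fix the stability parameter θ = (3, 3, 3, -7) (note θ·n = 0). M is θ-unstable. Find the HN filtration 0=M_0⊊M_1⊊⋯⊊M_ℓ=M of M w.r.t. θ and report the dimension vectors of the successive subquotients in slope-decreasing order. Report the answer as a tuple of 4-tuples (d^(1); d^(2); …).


Interval decomposition of M: I[1,4], I[2,3], I[3,4]^2.
HN type (ℓ=3): μ^(1)=3; μ^(2)=1/2; μ^(3)=-2

((0, 1, 1, 0); (1, 1, 1, 1); (0, 0, 2, 2))


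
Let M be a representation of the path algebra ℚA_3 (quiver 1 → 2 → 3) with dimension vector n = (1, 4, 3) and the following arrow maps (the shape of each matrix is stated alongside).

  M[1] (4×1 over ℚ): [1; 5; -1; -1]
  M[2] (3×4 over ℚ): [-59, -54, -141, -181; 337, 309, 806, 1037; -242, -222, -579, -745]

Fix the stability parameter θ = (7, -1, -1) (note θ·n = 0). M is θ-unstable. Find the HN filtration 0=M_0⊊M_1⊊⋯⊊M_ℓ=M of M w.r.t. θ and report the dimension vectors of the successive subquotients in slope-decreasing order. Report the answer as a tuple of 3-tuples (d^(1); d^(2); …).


Interval decomposition of M: I[1,3], I[2,2], I[2,3]^2.
HN type (ℓ=2): μ^(1)=5/3; μ^(2)=-1

((1, 1, 1); (0, 3, 2))


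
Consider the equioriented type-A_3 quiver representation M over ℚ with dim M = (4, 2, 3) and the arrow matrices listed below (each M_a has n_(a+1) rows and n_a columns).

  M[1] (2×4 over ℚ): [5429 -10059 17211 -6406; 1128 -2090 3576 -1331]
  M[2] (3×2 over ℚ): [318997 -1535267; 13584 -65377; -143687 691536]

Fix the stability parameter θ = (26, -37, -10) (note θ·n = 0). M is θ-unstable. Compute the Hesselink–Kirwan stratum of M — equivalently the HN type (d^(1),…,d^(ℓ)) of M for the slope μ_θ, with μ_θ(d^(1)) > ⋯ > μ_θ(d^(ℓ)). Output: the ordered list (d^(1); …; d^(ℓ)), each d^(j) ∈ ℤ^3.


Barcode: M ≅ I[1,1]^2, I[1,3]^2, I[3,3]. HN layers by μ_θ (3 steps, strictly decreasing):
  μ^(1)=26; μ^(2)=-7; μ^(3)=-10

((2, 0, 0); (2, 2, 2); (0, 0, 1))


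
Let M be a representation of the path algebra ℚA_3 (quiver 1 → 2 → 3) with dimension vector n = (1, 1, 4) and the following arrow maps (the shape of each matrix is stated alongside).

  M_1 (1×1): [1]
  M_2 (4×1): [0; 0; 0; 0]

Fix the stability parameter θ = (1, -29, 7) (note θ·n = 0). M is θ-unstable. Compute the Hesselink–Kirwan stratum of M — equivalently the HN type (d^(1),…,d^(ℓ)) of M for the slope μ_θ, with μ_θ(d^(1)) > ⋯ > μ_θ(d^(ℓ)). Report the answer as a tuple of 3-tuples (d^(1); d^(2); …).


Barcode: M ≅ I[1,2], I[3,3]^4. HN layers by μ_θ (2 steps, strictly decreasing):
  μ^(1)=7; μ^(2)=-14

((0, 0, 4); (1, 1, 0))


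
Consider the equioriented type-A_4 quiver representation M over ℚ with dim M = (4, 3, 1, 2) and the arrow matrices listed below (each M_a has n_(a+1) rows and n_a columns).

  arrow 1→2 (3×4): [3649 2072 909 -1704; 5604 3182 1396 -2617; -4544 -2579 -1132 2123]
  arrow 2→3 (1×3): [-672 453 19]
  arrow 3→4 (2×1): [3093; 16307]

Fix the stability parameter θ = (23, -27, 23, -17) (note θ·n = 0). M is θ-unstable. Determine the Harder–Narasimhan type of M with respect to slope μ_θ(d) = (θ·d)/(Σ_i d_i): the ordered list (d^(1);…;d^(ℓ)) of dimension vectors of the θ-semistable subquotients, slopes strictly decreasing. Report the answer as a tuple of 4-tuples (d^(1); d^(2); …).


Via rank(M_{q-1}∘⋯∘M_p): M ≅ I[1,1], I[1,2]^2, I[1,4], I[4,4].
μ_θ-semistable layers: μ^(1)=23; μ^(2)=3; μ^(3)=-2; μ^(4)=-17

((1, 0, 0, 0); (0, 0, 1, 1); (3, 3, 0, 0); (0, 0, 0, 1))


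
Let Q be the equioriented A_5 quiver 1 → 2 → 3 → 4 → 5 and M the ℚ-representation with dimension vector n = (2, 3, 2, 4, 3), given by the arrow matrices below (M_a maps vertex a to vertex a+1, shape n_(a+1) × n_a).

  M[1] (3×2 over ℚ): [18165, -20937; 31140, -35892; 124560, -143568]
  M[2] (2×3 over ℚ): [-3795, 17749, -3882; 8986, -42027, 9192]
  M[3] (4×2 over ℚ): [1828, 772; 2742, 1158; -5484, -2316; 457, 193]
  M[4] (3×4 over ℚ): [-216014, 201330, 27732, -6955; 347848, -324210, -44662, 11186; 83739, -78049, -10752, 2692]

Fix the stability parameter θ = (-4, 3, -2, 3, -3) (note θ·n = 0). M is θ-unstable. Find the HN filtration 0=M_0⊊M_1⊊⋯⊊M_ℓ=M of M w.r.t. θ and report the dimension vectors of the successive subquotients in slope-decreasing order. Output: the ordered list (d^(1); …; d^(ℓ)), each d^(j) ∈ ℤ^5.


Barcode: M ≅ I[1,1], I[1,5], I[2,2], I[2,3], I[4,4], I[4,5]^2. HN layers by μ_θ (5 steps, strictly decreasing):
  μ^(1)=3; μ^(2)=1/2; μ^(3)=1/4; μ^(4)=0; μ^(5)=-4

((0, 1, 0, 1, 0); (0, 1, 1, 0, 0); (0, 1, 1, 1, 1); (0, 0, 0, 2, 2); (2, 0, 0, 0, 0))


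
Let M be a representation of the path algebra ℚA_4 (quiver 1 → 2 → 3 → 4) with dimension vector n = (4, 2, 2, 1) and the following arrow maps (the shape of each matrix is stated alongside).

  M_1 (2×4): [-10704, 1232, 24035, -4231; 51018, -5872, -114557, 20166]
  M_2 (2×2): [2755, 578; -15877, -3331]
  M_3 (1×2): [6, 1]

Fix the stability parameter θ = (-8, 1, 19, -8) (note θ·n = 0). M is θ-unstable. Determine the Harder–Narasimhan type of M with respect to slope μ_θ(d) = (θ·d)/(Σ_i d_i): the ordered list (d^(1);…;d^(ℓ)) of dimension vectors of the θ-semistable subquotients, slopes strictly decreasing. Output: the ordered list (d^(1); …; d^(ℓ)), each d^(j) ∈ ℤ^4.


Via rank(M_{q-1}∘⋯∘M_p): M ≅ I[1,1]^2, I[1,3], I[1,4].
μ_θ-semistable layers: μ^(1)=19; μ^(2)=11/2; μ^(3)=1; μ^(4)=-8

((0, 0, 1, 0); (0, 0, 1, 1); (0, 2, 0, 0); (4, 0, 0, 0))


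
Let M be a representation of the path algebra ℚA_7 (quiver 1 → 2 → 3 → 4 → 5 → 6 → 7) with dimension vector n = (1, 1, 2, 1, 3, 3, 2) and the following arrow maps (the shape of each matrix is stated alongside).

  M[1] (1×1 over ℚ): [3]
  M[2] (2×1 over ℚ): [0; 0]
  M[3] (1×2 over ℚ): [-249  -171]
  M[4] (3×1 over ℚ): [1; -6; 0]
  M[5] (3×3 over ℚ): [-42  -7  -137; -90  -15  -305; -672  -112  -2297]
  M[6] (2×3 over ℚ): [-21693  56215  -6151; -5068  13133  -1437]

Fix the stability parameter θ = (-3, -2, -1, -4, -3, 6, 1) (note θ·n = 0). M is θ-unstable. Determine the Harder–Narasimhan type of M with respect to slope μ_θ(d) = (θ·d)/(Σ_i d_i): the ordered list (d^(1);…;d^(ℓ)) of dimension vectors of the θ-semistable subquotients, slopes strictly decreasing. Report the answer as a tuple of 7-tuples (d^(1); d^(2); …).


Barcode: M ≅ I[1,2], I[3,3], I[3,5], I[5,7]^2, I[6,6]. HN layers by μ_θ (6 steps, strictly decreasing):
  μ^(1)=6; μ^(2)=7/2; μ^(3)=-1; μ^(4)=-2; μ^(5)=-8/3; μ^(6)=-3

((0, 0, 0, 0, 0, 1, 0); (0, 0, 0, 0, 0, 2, 2); (0, 0, 1, 0, 0, 0, 0); (0, 1, 0, 0, 0, 0, 0); (0, 0, 1, 1, 1, 0, 0); (1, 0, 0, 0, 2, 0, 0))


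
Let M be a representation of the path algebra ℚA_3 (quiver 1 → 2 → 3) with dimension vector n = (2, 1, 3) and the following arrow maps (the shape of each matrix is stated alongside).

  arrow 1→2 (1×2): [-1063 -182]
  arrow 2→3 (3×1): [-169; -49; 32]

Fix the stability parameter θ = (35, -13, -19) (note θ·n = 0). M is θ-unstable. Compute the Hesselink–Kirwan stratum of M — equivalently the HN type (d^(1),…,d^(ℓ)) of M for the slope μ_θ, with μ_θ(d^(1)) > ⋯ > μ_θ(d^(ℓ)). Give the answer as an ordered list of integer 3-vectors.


Via rank(M_{q-1}∘⋯∘M_p): M ≅ I[1,1], I[1,3], I[3,3]^2.
μ_θ-semistable layers: μ^(1)=35; μ^(2)=1; μ^(3)=-19

((1, 0, 0); (1, 1, 1); (0, 0, 2))


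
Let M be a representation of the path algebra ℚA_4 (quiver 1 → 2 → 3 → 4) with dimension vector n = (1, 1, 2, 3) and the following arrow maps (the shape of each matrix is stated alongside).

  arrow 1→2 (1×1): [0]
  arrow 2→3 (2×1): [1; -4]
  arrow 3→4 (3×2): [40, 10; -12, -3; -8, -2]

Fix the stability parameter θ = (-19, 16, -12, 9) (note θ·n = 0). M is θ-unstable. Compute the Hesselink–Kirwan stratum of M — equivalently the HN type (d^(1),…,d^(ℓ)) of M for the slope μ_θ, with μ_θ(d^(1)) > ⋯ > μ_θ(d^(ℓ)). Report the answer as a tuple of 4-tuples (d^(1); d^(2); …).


Via rank(M_{q-1}∘⋯∘M_p): M ≅ I[1,1], I[2,3], I[3,4], I[4,4]^2.
μ_θ-semistable layers: μ^(1)=9; μ^(2)=2; μ^(3)=-12; μ^(4)=-19

((0, 0, 0, 3); (0, 1, 1, 0); (0, 0, 1, 0); (1, 0, 0, 0))


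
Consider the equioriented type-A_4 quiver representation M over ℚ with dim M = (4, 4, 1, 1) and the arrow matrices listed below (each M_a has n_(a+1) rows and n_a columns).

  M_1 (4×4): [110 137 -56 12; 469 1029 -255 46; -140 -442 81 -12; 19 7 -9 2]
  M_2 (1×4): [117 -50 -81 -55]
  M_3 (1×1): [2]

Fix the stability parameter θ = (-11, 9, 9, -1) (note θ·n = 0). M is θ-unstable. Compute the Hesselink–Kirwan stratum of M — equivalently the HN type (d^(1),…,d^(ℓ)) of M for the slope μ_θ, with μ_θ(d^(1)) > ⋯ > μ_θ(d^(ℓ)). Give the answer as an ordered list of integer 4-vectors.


Barcode: M ≅ I[1,1], I[1,2]^2, I[1,4], I[2,2]. HN layers by μ_θ (3 steps, strictly decreasing):
  μ^(1)=9; μ^(2)=17/3; μ^(3)=-11

((0, 3, 0, 0); (0, 1, 1, 1); (4, 0, 0, 0))


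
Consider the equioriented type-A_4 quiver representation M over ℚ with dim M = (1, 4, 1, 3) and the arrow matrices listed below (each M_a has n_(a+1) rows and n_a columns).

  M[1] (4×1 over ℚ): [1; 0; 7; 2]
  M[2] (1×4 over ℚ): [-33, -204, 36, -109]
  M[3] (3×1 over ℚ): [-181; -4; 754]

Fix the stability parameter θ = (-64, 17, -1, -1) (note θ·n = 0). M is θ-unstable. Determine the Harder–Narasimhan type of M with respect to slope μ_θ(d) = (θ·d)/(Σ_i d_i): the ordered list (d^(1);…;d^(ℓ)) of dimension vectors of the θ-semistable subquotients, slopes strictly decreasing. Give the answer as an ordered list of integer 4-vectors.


Via rank(M_{q-1}∘⋯∘M_p): M ≅ I[1,4], I[2,2]^3, I[4,4]^2.
μ_θ-semistable layers: μ^(1)=17; μ^(2)=5; μ^(3)=-1; μ^(4)=-64

((0, 3, 0, 0); (0, 1, 1, 1); (0, 0, 0, 2); (1, 0, 0, 0))


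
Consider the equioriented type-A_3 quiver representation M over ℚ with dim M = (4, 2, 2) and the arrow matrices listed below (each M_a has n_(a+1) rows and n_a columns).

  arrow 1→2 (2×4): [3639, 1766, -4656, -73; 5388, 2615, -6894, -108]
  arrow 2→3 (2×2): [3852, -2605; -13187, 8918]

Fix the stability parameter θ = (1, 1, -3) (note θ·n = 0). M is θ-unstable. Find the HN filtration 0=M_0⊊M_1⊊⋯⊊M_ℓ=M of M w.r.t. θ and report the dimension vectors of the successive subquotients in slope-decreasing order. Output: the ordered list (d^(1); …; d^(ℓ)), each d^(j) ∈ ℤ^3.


Via rank(M_{q-1}∘⋯∘M_p): M ≅ I[1,1]^2, I[1,3]^2.
μ_θ-semistable layers: μ^(1)=1; μ^(2)=-1/3

((2, 0, 0); (2, 2, 2))


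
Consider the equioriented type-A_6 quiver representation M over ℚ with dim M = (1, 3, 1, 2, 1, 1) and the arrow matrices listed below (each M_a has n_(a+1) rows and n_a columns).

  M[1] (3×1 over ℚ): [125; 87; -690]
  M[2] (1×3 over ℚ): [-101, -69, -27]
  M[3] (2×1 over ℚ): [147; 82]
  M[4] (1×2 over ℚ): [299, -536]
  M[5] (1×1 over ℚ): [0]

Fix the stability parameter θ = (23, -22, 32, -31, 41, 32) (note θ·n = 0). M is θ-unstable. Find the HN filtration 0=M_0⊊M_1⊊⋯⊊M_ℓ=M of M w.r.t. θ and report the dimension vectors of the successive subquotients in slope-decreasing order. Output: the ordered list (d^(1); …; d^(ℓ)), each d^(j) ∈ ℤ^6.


Interval decomposition of M: I[1,5], I[2,2]^2, I[4,4], I[6,6].
HN type (ℓ=5): μ^(1)=41; μ^(2)=32; μ^(3)=1/2; μ^(4)=-22; μ^(5)=-31

((0, 0, 0, 0, 1, 0); (0, 0, 0, 0, 0, 1); (1, 1, 1, 1, 0, 0); (0, 2, 0, 0, 0, 0); (0, 0, 0, 1, 0, 0))


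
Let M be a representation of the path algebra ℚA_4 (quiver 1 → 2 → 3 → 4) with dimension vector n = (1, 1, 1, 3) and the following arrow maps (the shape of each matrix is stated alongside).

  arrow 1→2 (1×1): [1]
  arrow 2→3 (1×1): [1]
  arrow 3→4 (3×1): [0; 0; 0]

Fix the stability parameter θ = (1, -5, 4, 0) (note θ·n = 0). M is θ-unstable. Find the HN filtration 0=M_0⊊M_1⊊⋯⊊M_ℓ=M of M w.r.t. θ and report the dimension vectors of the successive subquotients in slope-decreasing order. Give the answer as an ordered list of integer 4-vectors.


Barcode: M ≅ I[1,3], I[4,4]^3. HN layers by μ_θ (3 steps, strictly decreasing):
  μ^(1)=4; μ^(2)=0; μ^(3)=-2

((0, 0, 1, 0); (0, 0, 0, 3); (1, 1, 0, 0))


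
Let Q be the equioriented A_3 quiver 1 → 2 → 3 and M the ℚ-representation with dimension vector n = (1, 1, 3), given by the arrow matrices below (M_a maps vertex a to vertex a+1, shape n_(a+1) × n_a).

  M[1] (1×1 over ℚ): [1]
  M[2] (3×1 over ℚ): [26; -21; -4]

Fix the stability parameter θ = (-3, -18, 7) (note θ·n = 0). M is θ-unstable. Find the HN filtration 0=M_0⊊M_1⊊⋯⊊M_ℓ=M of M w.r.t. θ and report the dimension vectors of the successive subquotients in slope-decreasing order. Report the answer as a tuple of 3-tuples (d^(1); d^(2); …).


Via rank(M_{q-1}∘⋯∘M_p): M ≅ I[1,3], I[3,3]^2.
μ_θ-semistable layers: μ^(1)=7; μ^(2)=-21/2

((0, 0, 3); (1, 1, 0))


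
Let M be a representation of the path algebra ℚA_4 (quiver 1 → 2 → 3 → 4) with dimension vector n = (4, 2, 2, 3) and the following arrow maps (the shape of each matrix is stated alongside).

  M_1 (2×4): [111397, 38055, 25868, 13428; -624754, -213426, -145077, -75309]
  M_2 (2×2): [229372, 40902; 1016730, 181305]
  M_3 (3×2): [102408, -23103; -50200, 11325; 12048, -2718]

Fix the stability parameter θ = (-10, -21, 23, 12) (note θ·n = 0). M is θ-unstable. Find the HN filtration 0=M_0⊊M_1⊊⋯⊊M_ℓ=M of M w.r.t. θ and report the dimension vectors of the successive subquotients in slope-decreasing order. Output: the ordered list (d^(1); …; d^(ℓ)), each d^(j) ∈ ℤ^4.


Interval decomposition of M: I[1,1]^2, I[1,2], I[1,4], I[3,3], I[4,4]^2.
HN type (ℓ=5): μ^(1)=23; μ^(2)=35/2; μ^(3)=12; μ^(4)=-10; μ^(5)=-31/2

((0, 0, 1, 0); (0, 0, 1, 1); (0, 0, 0, 2); (2, 0, 0, 0); (2, 2, 0, 0))


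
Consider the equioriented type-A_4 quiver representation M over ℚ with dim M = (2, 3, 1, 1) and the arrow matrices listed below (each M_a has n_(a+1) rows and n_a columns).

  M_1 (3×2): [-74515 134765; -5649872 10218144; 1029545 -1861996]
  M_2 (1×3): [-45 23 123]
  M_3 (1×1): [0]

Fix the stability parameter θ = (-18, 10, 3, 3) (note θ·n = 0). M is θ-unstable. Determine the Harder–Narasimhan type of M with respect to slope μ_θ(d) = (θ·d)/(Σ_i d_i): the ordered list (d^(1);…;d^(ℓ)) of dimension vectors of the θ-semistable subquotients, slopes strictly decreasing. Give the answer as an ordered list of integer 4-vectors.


Barcode: M ≅ I[1,2], I[1,3], I[2,2], I[4,4]. HN layers by μ_θ (4 steps, strictly decreasing):
  μ^(1)=10; μ^(2)=13/2; μ^(3)=3; μ^(4)=-18

((0, 2, 0, 0); (0, 1, 1, 0); (0, 0, 0, 1); (2, 0, 0, 0))


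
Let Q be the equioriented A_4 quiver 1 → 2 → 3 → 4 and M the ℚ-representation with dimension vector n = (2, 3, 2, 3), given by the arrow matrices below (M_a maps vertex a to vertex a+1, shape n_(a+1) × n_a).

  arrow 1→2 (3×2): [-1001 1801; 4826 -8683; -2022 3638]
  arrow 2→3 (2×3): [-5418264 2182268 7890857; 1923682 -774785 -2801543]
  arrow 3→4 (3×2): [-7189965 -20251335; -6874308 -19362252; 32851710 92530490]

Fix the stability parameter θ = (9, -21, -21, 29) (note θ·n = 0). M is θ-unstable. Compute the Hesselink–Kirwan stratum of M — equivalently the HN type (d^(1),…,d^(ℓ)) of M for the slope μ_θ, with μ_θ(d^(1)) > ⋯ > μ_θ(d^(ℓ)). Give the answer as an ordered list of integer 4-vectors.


Interval decomposition of M: I[1,3], I[1,4], I[2,2], I[4,4]^2.
HN type (ℓ=3): μ^(1)=29; μ^(2)=-11; μ^(3)=-21

((0, 0, 0, 3); (2, 2, 2, 0); (0, 1, 0, 0))


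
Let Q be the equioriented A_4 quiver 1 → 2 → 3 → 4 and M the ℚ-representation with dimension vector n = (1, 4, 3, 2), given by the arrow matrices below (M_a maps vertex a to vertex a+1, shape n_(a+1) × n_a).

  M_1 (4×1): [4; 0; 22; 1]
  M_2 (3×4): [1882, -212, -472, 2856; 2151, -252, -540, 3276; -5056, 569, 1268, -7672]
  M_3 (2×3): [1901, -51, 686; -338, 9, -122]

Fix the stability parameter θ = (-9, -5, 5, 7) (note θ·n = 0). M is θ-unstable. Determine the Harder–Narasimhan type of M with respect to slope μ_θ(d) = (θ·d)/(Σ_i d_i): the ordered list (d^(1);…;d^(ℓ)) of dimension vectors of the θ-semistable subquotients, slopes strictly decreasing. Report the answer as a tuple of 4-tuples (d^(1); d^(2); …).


Interval decomposition of M: I[1,2], I[2,2], I[2,3], I[2,4], I[3,4].
HN type (ℓ=4): μ^(1)=7; μ^(2)=5; μ^(3)=-5; μ^(4)=-9

((0, 0, 0, 2); (0, 0, 3, 0); (0, 4, 0, 0); (1, 0, 0, 0))


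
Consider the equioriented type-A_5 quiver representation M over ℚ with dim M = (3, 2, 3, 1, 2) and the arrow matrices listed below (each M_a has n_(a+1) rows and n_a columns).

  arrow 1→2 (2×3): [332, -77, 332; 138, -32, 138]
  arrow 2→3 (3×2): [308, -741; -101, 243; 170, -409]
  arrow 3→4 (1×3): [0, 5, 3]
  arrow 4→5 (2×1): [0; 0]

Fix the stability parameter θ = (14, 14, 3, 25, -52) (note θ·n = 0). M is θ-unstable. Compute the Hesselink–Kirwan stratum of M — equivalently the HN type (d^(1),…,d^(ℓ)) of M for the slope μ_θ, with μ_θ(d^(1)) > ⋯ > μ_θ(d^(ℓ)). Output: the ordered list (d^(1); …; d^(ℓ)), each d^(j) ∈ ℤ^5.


Barcode: M ≅ I[1,1], I[1,3], I[1,4], I[3,3], I[5,5]^2. HN layers by μ_θ (5 steps, strictly decreasing):
  μ^(1)=25; μ^(2)=14; μ^(3)=31/3; μ^(4)=3; μ^(5)=-52

((0, 0, 0, 1, 0); (1, 0, 0, 0, 0); (2, 2, 2, 0, 0); (0, 0, 1, 0, 0); (0, 0, 0, 0, 2))
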